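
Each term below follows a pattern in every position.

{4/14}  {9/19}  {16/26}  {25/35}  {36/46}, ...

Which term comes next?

{49/59}

First entry — perfect squares: 2², 3², 4², …: 4, 9, 16, 25, 36 → 49.
Second entry goes 14, 19, 26, 35, 46 → 59 (always 10 more than the first entry).
Combining the parts gives {49/59}.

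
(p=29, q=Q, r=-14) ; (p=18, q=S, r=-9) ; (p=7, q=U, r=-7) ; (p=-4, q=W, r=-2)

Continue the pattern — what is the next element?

(p=-15, q=Y, r=0)

P: 29, 18, 7, -4 → -15 (−11 each step).
Q: letters move forward 2 places in the alphabet; Q, S, U, W → Y.
For the r, alternating steps +5, +2, +5, +2, …: -14, -9, -7, -2 → 0.
Combining the parts gives (p=-15, q=Y, r=0).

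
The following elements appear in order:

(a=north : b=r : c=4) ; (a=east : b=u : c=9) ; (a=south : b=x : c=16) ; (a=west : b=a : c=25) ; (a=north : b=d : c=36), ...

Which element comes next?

(a=east : b=g : c=49)

A: north, east, south, west, north → east (repeats north → east → south → west).
B — letters move forward 3 places in the alphabet, wrapping Z→A: r, u, x, a, d → g.
C: 4, 9, 16, 25, 36 → 49 (perfect squares: 2², 3², 4², …).
Combining the parts gives (a=east : b=g : c=49).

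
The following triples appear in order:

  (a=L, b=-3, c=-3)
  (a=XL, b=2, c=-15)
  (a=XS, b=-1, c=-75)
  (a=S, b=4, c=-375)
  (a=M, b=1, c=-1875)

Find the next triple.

(a=L, b=6, c=-9375)

A: runs through clothing sizes XS→XL, so L, XL, XS, S, M → L.
B: alternating steps +5, −3, +5, −3, …; -3, 2, -1, 4, 1 → 6.
C: -3, -15, -75, -375, -1875 → -9375 (×5 each step).
So the next triple is (a=L, b=6, c=-9375).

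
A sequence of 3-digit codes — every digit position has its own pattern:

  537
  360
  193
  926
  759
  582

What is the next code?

315

First digit: −2 each step, mod 10, so 5, 3, 1, 9, 7, 5 → 3.
Second digit — +3 each step, mod 10: 3, 6, 9, 2, 5, 8 → 1.
Third digit — +3 each step, mod 10: 7, 0, 3, 6, 9, 2 → 5.
Combining the parts gives 315.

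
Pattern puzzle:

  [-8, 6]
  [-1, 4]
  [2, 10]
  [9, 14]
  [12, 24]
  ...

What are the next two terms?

[19, 38], [22, 62]

First entry goes -8, -1, 2, 9, 12 → 19 → 22 (alternating steps +7, +3, +7, +3, …).
Second entry — each term is the sum of the two before it: 6, 4, 10, 14, 24 → 38 → 62.
Putting the parts together: [19, 38] and then [22, 62].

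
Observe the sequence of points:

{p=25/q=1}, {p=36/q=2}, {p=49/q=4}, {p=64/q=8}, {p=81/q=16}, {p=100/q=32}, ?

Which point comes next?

{p=121/q=64}

For the p, perfect squares: 5², 6², 7², …: 25, 36, 49, 64, 81, 100 → 121.
Q — ×2 each step: 1, 2, 4, 8, 16, 32 → 64.
Putting it together: {p=121/q=64}.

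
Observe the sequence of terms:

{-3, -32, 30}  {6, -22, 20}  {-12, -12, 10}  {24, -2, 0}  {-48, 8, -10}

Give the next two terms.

{96, 18, -20}, {-192, 28, -30}

For the first slot, ×(-2) each step: -3, 6, -12, 24, -48 → 96 → -192.
Second slot goes -32, -22, -12, -2, 8 → 18 → 28 (+10 each step).
Third slot: −10 each step, so 30, 20, 10, 0, -10 → -20 → -30.
Putting the parts together: {96, 18, -20} and then {-192, 28, -30}.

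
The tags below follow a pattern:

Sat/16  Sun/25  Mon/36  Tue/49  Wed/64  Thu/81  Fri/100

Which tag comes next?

Sat/121

Day: runs through the weekdays Mon→Sun, so Sat, Sun, Mon, Tue, Wed, Thu, Fri → Sat.
Second component: perfect squares: 4², 5², 6², …; 16, 25, 36, 49, 64, 81, 100 → 121.
Putting it together: Sat/121.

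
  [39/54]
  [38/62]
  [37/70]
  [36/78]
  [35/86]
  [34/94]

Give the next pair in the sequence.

[33/102]

For the first component, −1 each step: 39, 38, 37, 36, 35, 34 → 33.
Second component goes 54, 62, 70, 78, 86, 94 → 102 (+8 each step).
Combining the parts gives [33/102].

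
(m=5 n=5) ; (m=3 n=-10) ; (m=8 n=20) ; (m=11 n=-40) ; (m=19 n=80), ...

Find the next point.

(m=30 n=-160)

M — each term is the sum of the two before it: 5, 3, 8, 11, 19 → 30.
N goes 5, -10, 20, -40, 80 → -160 (×(-2) each step).
So the next point is (m=30 n=-160).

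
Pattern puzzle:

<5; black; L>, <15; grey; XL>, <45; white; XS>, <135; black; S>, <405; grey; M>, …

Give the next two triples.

First part: 5, 15, 45, 135, 405 → 1215 → 3645 (×3 each step).
Shade: repeats black → grey → white; black, grey, white, black, grey → white → black.
Size: runs through clothing sizes XS→XL; L, XL, XS, S, M → L → XL.
So the next two triples are <1215; white; L> and <3645; black; XL>.

<1215; white; L>, <3645; black; XL>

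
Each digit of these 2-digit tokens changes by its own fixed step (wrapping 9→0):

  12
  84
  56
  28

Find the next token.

First digit: −3 each step, mod 10; 1, 8, 5, 2 → 9.
For the second digit, +2 each step, mod 10: 2, 4, 6, 8 → 0.
Putting it together: 90.

90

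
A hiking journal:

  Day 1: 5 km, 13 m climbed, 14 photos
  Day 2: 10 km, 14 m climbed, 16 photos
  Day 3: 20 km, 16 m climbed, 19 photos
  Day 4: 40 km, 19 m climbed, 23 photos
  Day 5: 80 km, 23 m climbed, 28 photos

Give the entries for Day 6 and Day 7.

160 km, 28 m climbed, 34 photos; 320 km, 34 m climbed, 41 photos

Km: 5, 10, 20, 40, 80 → 160 → 320 (×2 each step).
M climbed: differences are 1, 2, 3, … (increasing by 1 each time), so 13, 14, 16, 19, 23 → 28 → 34.
For the photos, differences are 2, 3, 4, … (increasing by 1 each time): 14, 16, 19, 23, 28 → 34 → 41.
So the next two records are 160 km, 28 m climbed, 34 photos and 320 km, 34 m climbed, 41 photos.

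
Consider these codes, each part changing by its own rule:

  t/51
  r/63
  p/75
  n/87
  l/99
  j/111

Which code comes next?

h/123

For the letter, letters move back 2 places in the alphabet: t, r, p, n, l, j → h.
Second component: +12 each step; 51, 63, 75, 87, 99, 111 → 123.
Putting it together: h/123.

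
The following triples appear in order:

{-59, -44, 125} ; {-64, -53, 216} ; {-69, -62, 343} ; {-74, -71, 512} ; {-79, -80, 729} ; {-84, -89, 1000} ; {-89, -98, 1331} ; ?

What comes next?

{-94, -107, 1728}

First entry: −5 each step; -59, -64, -69, -74, -79, -84, -89 → -94.
Second entry: −9 each step; -44, -53, -62, -71, -80, -89, -98 → -107.
Third entry — perfect cubes: 5³, 6³, 7³, …: 125, 216, 343, 512, 729, 1000, 1331 → 1728.
So the next triple is {-94, -107, 1728}.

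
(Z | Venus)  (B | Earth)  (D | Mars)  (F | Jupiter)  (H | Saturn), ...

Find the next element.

(J | Uranus)

Letter: letters move forward 2 places in the alphabet, wrapping Z→A; Z, B, D, F, H → J.
Planet — runs through the planets Mercury→Neptune: Venus, Earth, Mars, Jupiter, Saturn → Uranus.
Putting it together: (J | Uranus).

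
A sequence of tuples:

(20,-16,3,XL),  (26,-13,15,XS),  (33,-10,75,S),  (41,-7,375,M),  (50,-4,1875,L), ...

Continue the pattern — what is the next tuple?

First entry: differences are 6, 7, 8, … (increasing by 1 each time), so 20, 26, 33, 41, 50 → 60.
Second entry — +3 each step: -16, -13, -10, -7, -4 → -1.
For the third entry, ×5 each step: 3, 15, 75, 375, 1875 → 9375.
Size: XL, XS, S, M, L → XL (runs through clothing sizes XS→XL).
So the next tuple is (60,-1,9375,XL).

(60,-1,9375,XL)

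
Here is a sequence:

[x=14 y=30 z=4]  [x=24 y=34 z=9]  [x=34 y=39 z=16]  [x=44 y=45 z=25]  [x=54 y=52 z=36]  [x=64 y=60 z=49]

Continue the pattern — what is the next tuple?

[x=74 y=69 z=64]

X: +10 each step, so 14, 24, 34, 44, 54, 64 → 74.
Y goes 30, 34, 39, 45, 52, 60 → 69 (differences are 4, 5, 6, … (increasing by 1 each time)).
Z — perfect squares: 2², 3², 4², …: 4, 9, 16, 25, 36, 49 → 64.
So the next tuple is [x=74 y=69 z=64].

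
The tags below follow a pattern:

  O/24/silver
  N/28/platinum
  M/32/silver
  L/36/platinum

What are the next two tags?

Letter: letters move back 1 place in the alphabet; O, N, M, L → K → J.
Second component: +4 each step; 24, 28, 32, 36 → 40 → 44.
Metal — alternates silver ↔ platinum: silver, platinum, silver, platinum → silver → platinum.
Putting the parts together: K/40/silver and then J/44/platinum.

K/40/silver, J/44/platinum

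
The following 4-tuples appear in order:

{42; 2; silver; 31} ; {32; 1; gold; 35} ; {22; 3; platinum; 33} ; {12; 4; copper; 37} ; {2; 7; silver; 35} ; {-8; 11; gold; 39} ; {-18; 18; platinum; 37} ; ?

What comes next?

{-28; 29; copper; 41}

First entry — −10 each step: 42, 32, 22, 12, 2, -8, -18 → -28.
Second entry: 2, 1, 3, 4, 7, 11, 18 → 29 (each term is the sum of the two before it).
Metal: repeats silver → gold → platinum → copper, so silver, gold, platinum, copper, silver, gold, platinum → copper.
Fourth entry: alternating steps +4, −2, +4, −2, …, so 31, 35, 33, 37, 35, 39, 37 → 41.
Putting it together: {-28; 29; copper; 41}.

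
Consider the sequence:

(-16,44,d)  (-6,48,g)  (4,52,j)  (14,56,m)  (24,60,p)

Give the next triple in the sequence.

First value — +10 each step: -16, -6, 4, 14, 24 → 34.
Second value goes 44, 48, 52, 56, 60 → 64 (+4 each step).
Letter — letters move forward 3 places in the alphabet: d, g, j, m, p → s.
Combining the parts gives (34,64,s).

(34,64,s)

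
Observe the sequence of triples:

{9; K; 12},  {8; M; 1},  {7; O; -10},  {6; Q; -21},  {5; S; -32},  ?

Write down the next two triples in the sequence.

First entry goes 9, 8, 7, 6, 5 → 4 → 3 (−1 each step).
Letter — letters move forward 2 places in the alphabet: K, M, O, Q, S → U → W.
Third entry: 12, 1, -10, -21, -32 → -43 → -54 (−11 each step).
So the next two triples are {4; U; -43} and {3; W; -54}.

{4; U; -43}, {3; W; -54}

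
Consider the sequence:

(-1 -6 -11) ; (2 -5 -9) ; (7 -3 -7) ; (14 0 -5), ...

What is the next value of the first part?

23

First part goes -1, 2, 7, 14 → 23 (differences are 3, 5, 7, … (increasing by 2 each time)).
Second part: -6, -5, -3, 0 → 4 (differences are 1, 2, 3, … (increasing by 1 each time)).
Third part: +2 each step, so -11, -9, -7, -5 → -3.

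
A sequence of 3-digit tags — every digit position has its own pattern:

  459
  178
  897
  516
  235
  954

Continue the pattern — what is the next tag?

673

First digit: 4, 1, 8, 5, 2, 9 → 6 (−3 each step, mod 10).
For the second digit, +2 each step, mod 10: 5, 7, 9, 1, 3, 5 → 7.
Third digit — −1 each step, mod 10: 9, 8, 7, 6, 5, 4 → 3.
So the next tag is 673.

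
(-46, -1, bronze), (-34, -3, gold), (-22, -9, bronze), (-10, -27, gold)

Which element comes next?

First component: +12 each step; -46, -34, -22, -10 → 2.
For the second component, ×3 each step: -1, -3, -9, -27 → -81.
Rank: bronze, gold, bronze, gold → bronze (alternates bronze ↔ gold).
Putting it together: (2, -81, bronze).

(2, -81, bronze)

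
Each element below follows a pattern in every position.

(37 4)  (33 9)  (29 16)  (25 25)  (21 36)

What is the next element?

For the first slot, −4 each step: 37, 33, 29, 25, 21 → 17.
For the second slot, perfect squares: 2², 3², 4², …: 4, 9, 16, 25, 36 → 49.
So the next element is (17 49).

(17 49)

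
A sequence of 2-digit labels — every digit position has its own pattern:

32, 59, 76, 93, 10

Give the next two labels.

37, 54

First digit: +2 each step, mod 10, so 3, 5, 7, 9, 1 → 3 → 5.
For the second digit, −3 each step, mod 10: 2, 9, 6, 3, 0 → 7 → 4.
Putting the parts together: 37 and then 54.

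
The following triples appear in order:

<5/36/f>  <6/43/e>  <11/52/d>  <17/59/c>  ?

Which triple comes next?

First entry — each term is the sum of the two before it: 5, 6, 11, 17 → 28.
Second entry goes 36, 43, 52, 59 → 68 (alternating steps +7, +9, +7, +9, …).
Letter: letters move back 1 place in the alphabet; f, e, d, c → b.
Putting it together: <28/68/b>.

<28/68/b>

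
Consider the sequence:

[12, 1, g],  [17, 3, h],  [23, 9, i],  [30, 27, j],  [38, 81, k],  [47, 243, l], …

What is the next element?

[57, 729, m]

First coordinate: differences are 5, 6, 7, … (increasing by 1 each time), so 12, 17, 23, 30, 38, 47 → 57.
Second coordinate: ×3 each step, so 1, 3, 9, 27, 81, 243 → 729.
Letter: g, h, i, j, k, l → m (letters move forward 1 place in the alphabet).
So the next element is [57, 729, m].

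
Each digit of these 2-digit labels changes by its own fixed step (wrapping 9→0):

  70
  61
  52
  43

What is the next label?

First digit goes 7, 6, 5, 4 → 3 (−1 each step, mod 10).
Second digit goes 0, 1, 2, 3 → 4 (+1 each step, mod 10).
Putting it together: 34.

34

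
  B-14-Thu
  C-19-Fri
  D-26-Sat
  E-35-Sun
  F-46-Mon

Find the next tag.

Letter: letters move forward 1 place in the alphabet; B, C, D, E, F → G.
For the second component, differences are 5, 7, 9, … (increasing by 2 each time): 14, 19, 26, 35, 46 → 59.
Day: Thu, Fri, Sat, Sun, Mon → Tue (runs through the weekdays Mon→Sun).
Combining the parts gives G-59-Tue.

G-59-Tue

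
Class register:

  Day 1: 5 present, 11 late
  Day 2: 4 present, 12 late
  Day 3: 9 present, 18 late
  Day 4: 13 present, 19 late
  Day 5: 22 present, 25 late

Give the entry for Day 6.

Present: 5, 4, 9, 13, 22 → 35 (each term is the sum of the two before it).
Late goes 11, 12, 18, 19, 25 → 26 (alternating steps +1, +6, +1, +6, …).
Putting it together: 35 present, 26 late.

35 present, 26 late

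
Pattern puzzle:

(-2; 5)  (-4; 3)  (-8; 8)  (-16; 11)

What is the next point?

(-32; 19)

First part goes -2, -4, -8, -16 → -32 (×2 each step).
For the second part, each term is the sum of the two before it: 5, 3, 8, 11 → 19.
Putting it together: (-32; 19).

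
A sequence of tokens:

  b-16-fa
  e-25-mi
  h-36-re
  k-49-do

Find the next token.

n-64-ti

Letter: letters move forward 3 places in the alphabet, so b, e, h, k → n.
Second component: perfect squares: 4², 5², 6², …, so 16, 25, 36, 49 → 64.
For the note, runs backward through the solfège scale do→ti: fa, mi, re, do → ti.
Putting it together: n-64-ti.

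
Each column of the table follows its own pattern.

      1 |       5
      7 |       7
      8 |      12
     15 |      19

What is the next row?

First component: each term is the sum of the two before it; 1, 7, 8, 15 → 23.
Second component — each term is the sum of the two before it: 5, 7, 12, 19 → 31.
So the next row is 23  31.

23  31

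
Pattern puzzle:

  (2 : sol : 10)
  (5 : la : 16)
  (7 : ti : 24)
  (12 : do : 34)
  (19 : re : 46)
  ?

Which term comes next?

First part goes 2, 5, 7, 12, 19 → 31 (each term is the sum of the two before it).
Note: runs through the solfège scale do→ti, so sol, la, ti, do, re → mi.
For the third part, differences are 6, 8, 10, … (increasing by 2 each time): 10, 16, 24, 34, 46 → 60.
So the next term is (31 : mi : 60).

(31 : mi : 60)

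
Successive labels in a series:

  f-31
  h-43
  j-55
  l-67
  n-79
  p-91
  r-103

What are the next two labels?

t-115 then v-127

Letter: f, h, j, l, n, p, r → t → v (letters move forward 2 places in the alphabet).
Second component — +12 each step: 31, 43, 55, 67, 79, 91, 103 → 115 → 127.
So the next two labels are t-115 and v-127.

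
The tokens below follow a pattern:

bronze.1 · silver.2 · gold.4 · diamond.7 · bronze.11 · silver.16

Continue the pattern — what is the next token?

For the rank, repeats bronze → silver → gold → diamond: bronze, silver, gold, diamond, bronze, silver → gold.
Second component: differences are 1, 2, 3, … (increasing by 1 each time), so 1, 2, 4, 7, 11, 16 → 22.
So the next token is gold.22.

gold.22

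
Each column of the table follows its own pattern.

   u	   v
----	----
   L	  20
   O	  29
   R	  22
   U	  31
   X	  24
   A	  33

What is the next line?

Column u: L, O, R, U, X, A → D (letters move forward 3 places in the alphabet, wrapping Z→A).
Column v: alternating steps +9, −7, +9, −7, …; 20, 29, 22, 31, 24, 33 → 26.
Putting it together: D  26.

D  26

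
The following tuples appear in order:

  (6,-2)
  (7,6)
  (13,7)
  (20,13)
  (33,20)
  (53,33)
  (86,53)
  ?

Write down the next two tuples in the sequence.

First entry: each term is the sum of the two before it, so 6, 7, 13, 20, 33, 53, 86 → 139 → 225.
Second entry: -2, 6, 7, 13, 20, 33, 53 → 86 → 139 (always the previous value of the first entry).
So the next two tuples are (139,86) and (225,139).

(139,86), (225,139)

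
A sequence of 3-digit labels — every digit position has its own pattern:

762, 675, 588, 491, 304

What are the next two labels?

217, 120

First digit: 7, 6, 5, 4, 3 → 2 → 1 (−1 each step, mod 10).
Second digit — +1 each step, mod 10: 6, 7, 8, 9, 0 → 1 → 2.
Third digit: 2, 5, 8, 1, 4 → 7 → 0 (+3 each step, mod 10).
Putting the parts together: 217 and then 120.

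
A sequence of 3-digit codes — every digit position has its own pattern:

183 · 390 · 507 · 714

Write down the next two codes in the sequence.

921 then 138

First digit: +2 each step, mod 10, so 1, 3, 5, 7 → 9 → 1.
Second digit — +1 each step, mod 10: 8, 9, 0, 1 → 2 → 3.
Third digit: −3 each step, mod 10, so 3, 0, 7, 4 → 1 → 8.
So the next two codes are 921 and 138.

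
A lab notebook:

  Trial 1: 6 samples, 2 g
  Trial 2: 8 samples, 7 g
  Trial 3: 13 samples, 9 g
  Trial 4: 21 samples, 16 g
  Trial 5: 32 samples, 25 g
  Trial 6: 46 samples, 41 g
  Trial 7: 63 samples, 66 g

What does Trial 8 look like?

Samples goes 6, 8, 13, 21, 32, 46, 63 → 83 (differences are 2, 5, 8, … (increasing by 3 each time)).
G — each term is the sum of the two before it: 2, 7, 9, 16, 25, 41, 66 → 107.
Combining the parts gives 83 samples, 107 g.

83 samples, 107 g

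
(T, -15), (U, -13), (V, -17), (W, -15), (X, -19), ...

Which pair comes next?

Letter — letters move forward 1 place in the alphabet: T, U, V, W, X → Y.
Second coordinate: alternating steps +2, −4, +2, −4, …, so -15, -13, -17, -15, -19 → -17.
Combining the parts gives (Y, -17).

(Y, -17)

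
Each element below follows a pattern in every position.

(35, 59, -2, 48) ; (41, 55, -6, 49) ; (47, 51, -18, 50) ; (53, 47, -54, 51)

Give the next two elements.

(59, 43, -162, 52), (65, 39, -486, 53)

First slot goes 35, 41, 47, 53 → 59 → 65 (+6 each step).
For the second slot, −4 each step: 59, 55, 51, 47 → 43 → 39.
Third slot: ×3 each step, so -2, -6, -18, -54 → -162 → -486.
Fourth slot: +1 each step; 48, 49, 50, 51 → 52 → 53.
Putting the parts together: (59, 43, -162, 52) and then (65, 39, -486, 53).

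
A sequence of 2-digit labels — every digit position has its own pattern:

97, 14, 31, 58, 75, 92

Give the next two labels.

First digit goes 9, 1, 3, 5, 7, 9 → 1 → 3 (+2 each step, mod 10).
For the second digit, −3 each step, mod 10: 7, 4, 1, 8, 5, 2 → 9 → 6.
Putting the parts together: 19 and then 36.

19 then 36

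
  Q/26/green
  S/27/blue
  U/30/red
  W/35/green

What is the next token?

Y/42/blue

Letter: letters move forward 2 places in the alphabet; Q, S, U, W → Y.
Second component: differences are 1, 3, 5, … (increasing by 2 each time), so 26, 27, 30, 35 → 42.
Colour: repeats green → blue → red; green, blue, red, green → blue.
So the next token is Y/42/blue.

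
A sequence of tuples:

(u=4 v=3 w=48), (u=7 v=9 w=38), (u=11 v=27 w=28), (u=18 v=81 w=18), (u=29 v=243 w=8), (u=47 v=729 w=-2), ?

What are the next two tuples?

U: each term is the sum of the two before it, so 4, 7, 11, 18, 29, 47 → 76 → 123.
V: ×3 each step; 3, 9, 27, 81, 243, 729 → 2187 → 6561.
W — −10 each step: 48, 38, 28, 18, 8, -2 → -12 → -22.
Putting the parts together: (u=76 v=2187 w=-12) and then (u=123 v=6561 w=-22).

(u=76 v=2187 w=-12), (u=123 v=6561 w=-22)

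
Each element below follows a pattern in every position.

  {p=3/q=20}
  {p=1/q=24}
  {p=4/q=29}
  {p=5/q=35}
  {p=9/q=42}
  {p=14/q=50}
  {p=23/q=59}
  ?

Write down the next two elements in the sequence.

P: 3, 1, 4, 5, 9, 14, 23 → 37 → 60 (each term is the sum of the two before it).
Q — differences are 4, 5, 6, … (increasing by 1 each time): 20, 24, 29, 35, 42, 50, 59 → 69 → 80.
Putting the parts together: {p=37/q=69} and then {p=60/q=80}.

{p=37/q=69}, {p=60/q=80}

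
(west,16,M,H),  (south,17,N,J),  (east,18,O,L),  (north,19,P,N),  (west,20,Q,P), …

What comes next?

For the direction, repeats west → south → east → north: west, south, east, north, west → south.
Second value goes 16, 17, 18, 19, 20 → 21 (+1 each step).
First letter goes M, N, O, P, Q → R (letters move forward 1 place in the alphabet).
Second letter: letters move forward 2 places in the alphabet; H, J, L, N, P → R.
Combining the parts gives (south,21,R,R).

(south,21,R,R)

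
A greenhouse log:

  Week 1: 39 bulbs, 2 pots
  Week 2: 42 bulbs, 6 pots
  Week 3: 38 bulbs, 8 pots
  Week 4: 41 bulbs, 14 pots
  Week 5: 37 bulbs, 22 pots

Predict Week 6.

Bulbs goes 39, 42, 38, 41, 37 → 40 (alternating steps +3, −4, +3, −4, …).
For the pots, each term is the sum of the two before it: 2, 6, 8, 14, 22 → 36.
Combining the parts gives 40 bulbs, 36 pots.

40 bulbs, 36 pots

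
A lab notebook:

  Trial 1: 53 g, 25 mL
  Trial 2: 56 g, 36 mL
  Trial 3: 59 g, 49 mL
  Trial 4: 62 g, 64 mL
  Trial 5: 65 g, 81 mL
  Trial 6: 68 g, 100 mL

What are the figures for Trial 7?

For the g, +3 each step: 53, 56, 59, 62, 65, 68 → 71.
ML: perfect squares: 5², 6², 7², …, so 25, 36, 49, 64, 81, 100 → 121.
Putting it together: 71 g, 121 mL.

71 g, 121 mL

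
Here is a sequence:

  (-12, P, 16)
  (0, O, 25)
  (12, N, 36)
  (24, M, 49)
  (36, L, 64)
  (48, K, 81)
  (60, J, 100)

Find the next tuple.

First slot goes -12, 0, 12, 24, 36, 48, 60 → 72 (+12 each step).
For the letter, letters move back 1 place in the alphabet: P, O, N, M, L, K, J → I.
Third slot goes 16, 25, 36, 49, 64, 81, 100 → 121 (perfect squares: 4², 5², 6², …).
Combining the parts gives (72, I, 121).

(72, I, 121)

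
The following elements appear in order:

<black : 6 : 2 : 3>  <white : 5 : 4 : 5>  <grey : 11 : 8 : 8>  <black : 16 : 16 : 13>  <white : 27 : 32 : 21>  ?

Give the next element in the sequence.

<grey : 43 : 64 : 34>

Shade: repeats black → white → grey; black, white, grey, black, white → grey.
Second entry: each term is the sum of the two before it, so 6, 5, 11, 16, 27 → 43.
For the third entry, ×2 each step: 2, 4, 8, 16, 32 → 64.
Fourth entry — each term is the sum of the two before it: 3, 5, 8, 13, 21 → 34.
Combining the parts gives <grey : 43 : 64 : 34>.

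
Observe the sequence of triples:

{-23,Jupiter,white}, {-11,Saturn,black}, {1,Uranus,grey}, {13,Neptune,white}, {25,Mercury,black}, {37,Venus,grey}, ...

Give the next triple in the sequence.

{49,Earth,white}

First component: -23, -11, 1, 13, 25, 37 → 49 (+12 each step).
Planet — runs through the planets Mercury→Neptune: Jupiter, Saturn, Uranus, Neptune, Mercury, Venus → Earth.
Shade: white, black, grey, white, black, grey → white (repeats white → black → grey).
Combining the parts gives {49,Earth,white}.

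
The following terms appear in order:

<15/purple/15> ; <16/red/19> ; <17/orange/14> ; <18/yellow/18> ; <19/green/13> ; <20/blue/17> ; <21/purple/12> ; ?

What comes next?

First coordinate: +1 each step; 15, 16, 17, 18, 19, 20, 21 → 22.
Colour goes purple, red, orange, yellow, green, blue, purple → red (repeats purple → red → orange → yellow → green → blue).
Third coordinate — alternating steps +4, −5, +4, −5, …: 15, 19, 14, 18, 13, 17, 12 → 16.
Putting it together: <22/red/16>.

<22/red/16>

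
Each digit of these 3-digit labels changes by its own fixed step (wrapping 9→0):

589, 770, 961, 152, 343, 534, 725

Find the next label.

916

First digit: +2 each step, mod 10; 5, 7, 9, 1, 3, 5, 7 → 9.
Second digit: 8, 7, 6, 5, 4, 3, 2 → 1 (−1 each step, mod 10).
Third digit — +1 each step, mod 10: 9, 0, 1, 2, 3, 4, 5 → 6.
So the next label is 916.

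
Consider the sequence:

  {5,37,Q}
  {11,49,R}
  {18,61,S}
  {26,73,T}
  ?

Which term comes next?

First component goes 5, 11, 18, 26 → 35 (differences are 6, 7, 8, … (increasing by 1 each time)).
Second component: 37, 49, 61, 73 → 85 (+12 each step).
Letter: letters move forward 1 place in the alphabet; Q, R, S, T → U.
Combining the parts gives {35,85,U}.

{35,85,U}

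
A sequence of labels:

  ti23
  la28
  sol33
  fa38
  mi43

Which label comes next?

re48

Note: runs backward through the solfège scale do→ti, so ti, la, sol, fa, mi → re.
Second component: +5 each step; 23, 28, 33, 38, 43 → 48.
Putting it together: re48.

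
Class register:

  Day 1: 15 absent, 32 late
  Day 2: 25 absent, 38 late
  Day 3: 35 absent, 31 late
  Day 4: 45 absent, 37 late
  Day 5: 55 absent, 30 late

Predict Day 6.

65 absent, 36 late

Absent: +10 each step; 15, 25, 35, 45, 55 → 65.
Late: alternating steps +6, −7, +6, −7, …, so 32, 38, 31, 37, 30 → 36.
So the next line is 65 absent, 36 late.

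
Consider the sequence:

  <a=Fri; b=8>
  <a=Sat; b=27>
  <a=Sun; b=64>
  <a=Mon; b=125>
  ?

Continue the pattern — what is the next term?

A: Fri, Sat, Sun, Mon → Tue (runs through the weekdays Mon→Sun).
B goes 8, 27, 64, 125 → 216 (perfect cubes: 2³, 3³, 4³, …).
Combining the parts gives <a=Tue; b=216>.

<a=Tue; b=216>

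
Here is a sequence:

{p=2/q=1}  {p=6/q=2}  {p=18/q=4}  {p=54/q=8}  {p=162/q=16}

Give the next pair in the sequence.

{p=486/q=32}

P: ×3 each step; 2, 6, 18, 54, 162 → 486.
Q goes 1, 2, 4, 8, 16 → 32 (×2 each step).
Putting it together: {p=486/q=32}.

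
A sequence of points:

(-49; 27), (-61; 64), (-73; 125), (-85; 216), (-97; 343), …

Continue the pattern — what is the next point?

For the first entry, −12 each step: -49, -61, -73, -85, -97 → -109.
Second entry goes 27, 64, 125, 216, 343 → 512 (perfect cubes: 3³, 4³, 5³, …).
So the next point is (-109; 512).

(-109; 512)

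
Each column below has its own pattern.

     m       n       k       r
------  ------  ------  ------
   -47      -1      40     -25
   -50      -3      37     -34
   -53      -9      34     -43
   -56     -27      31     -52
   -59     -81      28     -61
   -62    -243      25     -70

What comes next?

-65  -729  22  -79

For the column m, −3 each step: -47, -50, -53, -56, -59, -62 → -65.
Column n goes -1, -3, -9, -27, -81, -243 → -729 (×3 each step).
Column k: 40, 37, 34, 31, 28, 25 → 22 (−3 each step).
Column r — −9 each step: -25, -34, -43, -52, -61, -70 → -79.
Combining the parts gives -65  -729  22  -79.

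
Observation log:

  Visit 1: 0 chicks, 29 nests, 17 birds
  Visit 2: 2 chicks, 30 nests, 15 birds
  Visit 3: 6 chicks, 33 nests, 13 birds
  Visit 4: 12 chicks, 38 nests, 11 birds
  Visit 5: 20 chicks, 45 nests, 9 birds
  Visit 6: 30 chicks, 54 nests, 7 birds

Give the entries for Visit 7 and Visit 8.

42 chicks, 65 nests, 5 birds; 56 chicks, 78 nests, 3 birds

For the chicks, differences are 2, 4, 6, … (increasing by 2 each time): 0, 2, 6, 12, 20, 30 → 42 → 56.
For the nests, differences are 1, 3, 5, … (increasing by 2 each time): 29, 30, 33, 38, 45, 54 → 65 → 78.
Birds — −2 each step: 17, 15, 13, 11, 9, 7 → 5 → 3.
So the next two rows are 42 chicks, 65 nests, 5 birds and 56 chicks, 78 nests, 3 birds.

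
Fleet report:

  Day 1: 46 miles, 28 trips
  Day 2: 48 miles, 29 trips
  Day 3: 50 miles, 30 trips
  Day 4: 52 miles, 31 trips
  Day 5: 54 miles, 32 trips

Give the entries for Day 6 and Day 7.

56 miles, 33 trips; 58 miles, 34 trips

Miles: 46, 48, 50, 52, 54 → 56 → 58 (+2 each step).
Trips — +1 each step: 28, 29, 30, 31, 32 → 33 → 34.
Putting the parts together: 56 miles, 33 trips and then 58 miles, 34 trips.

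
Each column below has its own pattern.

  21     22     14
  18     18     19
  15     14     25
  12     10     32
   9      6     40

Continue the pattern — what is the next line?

6  2  49

First component — −3 each step: 21, 18, 15, 12, 9 → 6.
Second component: 22, 18, 14, 10, 6 → 2 (−4 each step).
Third component — differences are 5, 6, 7, … (increasing by 1 each time): 14, 19, 25, 32, 40 → 49.
Combining the parts gives 6  2  49.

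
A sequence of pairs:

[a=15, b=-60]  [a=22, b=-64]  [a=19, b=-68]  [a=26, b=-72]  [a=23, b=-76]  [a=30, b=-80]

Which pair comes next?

A: alternating steps +7, −3, +7, −3, …, so 15, 22, 19, 26, 23, 30 → 27.
B: −4 each step; -60, -64, -68, -72, -76, -80 → -84.
Putting it together: [a=27, b=-84].

[a=27, b=-84]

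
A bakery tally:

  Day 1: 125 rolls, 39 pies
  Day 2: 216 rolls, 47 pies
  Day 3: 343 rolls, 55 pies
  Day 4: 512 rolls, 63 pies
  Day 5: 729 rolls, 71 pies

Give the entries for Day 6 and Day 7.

1000 rolls, 79 pies; 1331 rolls, 87 pies

Rolls: 125, 216, 343, 512, 729 → 1000 → 1331 (perfect cubes: 5³, 6³, 7³, …).
Pies: +8 each step, so 39, 47, 55, 63, 71 → 79 → 87.
So the next two rows are 1000 rolls, 79 pies and 1331 rolls, 87 pies.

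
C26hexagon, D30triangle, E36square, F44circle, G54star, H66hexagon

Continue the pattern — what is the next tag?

I80triangle

Letter — letters move forward 1 place in the alphabet: C, D, E, F, G, H → I.
For the second component, differences are 4, 6, 8, … (increasing by 2 each time): 26, 30, 36, 44, 54, 66 → 80.
Shape goes hexagon, triangle, square, circle, star, hexagon → triangle (repeats hexagon → triangle → square → circle → star).
Putting it together: I80triangle.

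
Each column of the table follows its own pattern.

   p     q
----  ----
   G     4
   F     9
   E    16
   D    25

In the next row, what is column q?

36

Column q — perfect squares: 2², 3², 4², …: 4, 9, 16, 25 → 36.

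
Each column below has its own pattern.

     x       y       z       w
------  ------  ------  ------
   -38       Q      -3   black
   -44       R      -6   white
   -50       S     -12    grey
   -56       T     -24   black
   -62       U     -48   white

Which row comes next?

Column x goes -38, -44, -50, -56, -62 → -68 (−6 each step).
For the column y, letters move forward 1 place in the alphabet: Q, R, S, T, U → V.
Column z: ×2 each step, so -3, -6, -12, -24, -48 → -96.
For the column w, repeats black → white → grey: black, white, grey, black, white → grey.
So the next row is -68  V  -96  grey.

-68  V  -96  grey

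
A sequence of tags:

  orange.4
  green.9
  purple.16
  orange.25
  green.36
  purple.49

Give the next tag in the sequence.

orange.64

Colour — repeats orange → green → purple: orange, green, purple, orange, green, purple → orange.
Second component: 4, 9, 16, 25, 36, 49 → 64 (perfect squares: 2², 3², 4², …).
Putting it together: orange.64.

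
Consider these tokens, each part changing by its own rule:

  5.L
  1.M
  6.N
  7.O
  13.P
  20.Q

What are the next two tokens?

First component: each term is the sum of the two before it; 5, 1, 6, 7, 13, 20 → 33 → 53.
Letter: letters move forward 1 place in the alphabet; L, M, N, O, P, Q → R → S.
So the next two tokens are 33.R and 53.S.

33.R, 53.S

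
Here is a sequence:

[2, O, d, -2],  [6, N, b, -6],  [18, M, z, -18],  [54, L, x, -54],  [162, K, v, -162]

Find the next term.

First entry — ×3 each step: 2, 6, 18, 54, 162 → 486.
First letter — letters move back 1 place in the alphabet: O, N, M, L, K → J.
For the second letter, letters move back 2 places in the alphabet, wrapping A→Z: d, b, z, x, v → t.
Fourth entry: always the negative of the first entry; -2, -6, -18, -54, -162 → -486.
So the next term is [486, J, t, -486].

[486, J, t, -486]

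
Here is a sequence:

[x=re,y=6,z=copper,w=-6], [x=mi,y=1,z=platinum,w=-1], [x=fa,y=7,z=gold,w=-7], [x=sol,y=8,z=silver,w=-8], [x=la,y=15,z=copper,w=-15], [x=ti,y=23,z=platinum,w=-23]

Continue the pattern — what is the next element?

For the x, runs through the solfège scale do→ti: re, mi, fa, sol, la, ti → do.
Y: each term is the sum of the two before it; 6, 1, 7, 8, 15, 23 → 38.
Z: copper, platinum, gold, silver, copper, platinum → gold (repeats copper → platinum → gold → silver).
W goes -6, -1, -7, -8, -15, -23 → -38 (always the negative of the y).
Putting it together: [x=do,y=38,z=gold,w=-38].

[x=do,y=38,z=gold,w=-38]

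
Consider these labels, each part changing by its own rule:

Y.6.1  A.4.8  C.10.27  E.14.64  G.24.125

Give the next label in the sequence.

Letter: letters move forward 2 places in the alphabet, wrapping Z→A; Y, A, C, E, G → I.
Second component: 6, 4, 10, 14, 24 → 38 (each term is the sum of the two before it).
Third component: perfect cubes: 1³, 2³, 3³, …, so 1, 8, 27, 64, 125 → 216.
Combining the parts gives I.38.216.

I.38.216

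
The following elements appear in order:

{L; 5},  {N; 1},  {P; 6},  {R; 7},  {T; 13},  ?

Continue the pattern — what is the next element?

{V; 20}

Letter goes L, N, P, R, T → V (letters move forward 2 places in the alphabet).
Second slot: 5, 1, 6, 7, 13 → 20 (each term is the sum of the two before it).
Combining the parts gives {V; 20}.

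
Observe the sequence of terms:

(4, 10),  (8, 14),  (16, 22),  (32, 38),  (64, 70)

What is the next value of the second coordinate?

134

First coordinate — ×2 each step: 4, 8, 16, 32, 64 → 128.
Second coordinate: always 6 more than the first coordinate; 10, 14, 22, 38, 70 → 134.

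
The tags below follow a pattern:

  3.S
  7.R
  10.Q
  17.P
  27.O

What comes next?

First component: each term is the sum of the two before it; 3, 7, 10, 17, 27 → 44.
Letter: letters move back 1 place in the alphabet; S, R, Q, P, O → N.
So the next tag is 44.N.

44.N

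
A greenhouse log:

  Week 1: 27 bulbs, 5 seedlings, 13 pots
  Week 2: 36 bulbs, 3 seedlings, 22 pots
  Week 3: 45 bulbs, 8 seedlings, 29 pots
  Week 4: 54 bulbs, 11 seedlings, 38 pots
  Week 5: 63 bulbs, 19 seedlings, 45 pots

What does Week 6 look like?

72 bulbs, 30 seedlings, 54 pots

Bulbs — +9 each step: 27, 36, 45, 54, 63 → 72.
Seedlings: each term is the sum of the two before it, so 5, 3, 8, 11, 19 → 30.
Pots goes 13, 22, 29, 38, 45 → 54 (alternating steps +9, +7, +9, +7, …).
So the next record is 72 bulbs, 30 seedlings, 54 pots.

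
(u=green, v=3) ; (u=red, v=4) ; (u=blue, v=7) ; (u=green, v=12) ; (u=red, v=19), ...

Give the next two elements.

(u=blue, v=28), (u=green, v=39)

U — repeats green → red → blue: green, red, blue, green, red → blue → green.
V: differences are 1, 3, 5, … (increasing by 2 each time), so 3, 4, 7, 12, 19 → 28 → 39.
Putting the parts together: (u=blue, v=28) and then (u=green, v=39).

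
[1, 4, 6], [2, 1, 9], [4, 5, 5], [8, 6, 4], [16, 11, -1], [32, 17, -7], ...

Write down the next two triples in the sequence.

First value: ×2 each step, so 1, 2, 4, 8, 16, 32 → 64 → 128.
For the second value, each term is the sum of the two before it: 4, 1, 5, 6, 11, 17 → 28 → 45.
Third value: 6, 9, 5, 4, -1, -7 → -18 → -35 (together with the second value always sums to 10).
So the next two triples are [64, 28, -18] and [128, 45, -35].

[64, 28, -18], [128, 45, -35]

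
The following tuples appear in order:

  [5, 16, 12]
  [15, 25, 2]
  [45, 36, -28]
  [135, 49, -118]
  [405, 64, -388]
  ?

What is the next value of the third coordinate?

First coordinate: ×3 each step, so 5, 15, 45, 135, 405 → 1215.
Third coordinate: 12, 2, -28, -118, -388 → -1198 (together with the first coordinate always sums to 17).

-1198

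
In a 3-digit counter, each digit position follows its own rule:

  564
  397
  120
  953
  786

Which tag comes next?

First digit: 5, 3, 1, 9, 7 → 5 (−2 each step, mod 10).
Second digit: 6, 9, 2, 5, 8 → 1 (+3 each step, mod 10).
Third digit: 4, 7, 0, 3, 6 → 9 (+3 each step, mod 10).
Putting it together: 519.

519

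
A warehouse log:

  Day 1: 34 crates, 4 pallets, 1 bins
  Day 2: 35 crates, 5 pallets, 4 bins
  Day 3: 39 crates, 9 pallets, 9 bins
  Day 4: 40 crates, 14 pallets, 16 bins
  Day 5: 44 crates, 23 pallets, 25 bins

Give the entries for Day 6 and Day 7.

45 crates, 37 pallets, 36 bins; 49 crates, 60 pallets, 49 bins

Crates: alternating steps +1, +4, +1, +4, …, so 34, 35, 39, 40, 44 → 45 → 49.
For the pallets, each term is the sum of the two before it: 4, 5, 9, 14, 23 → 37 → 60.
Bins: perfect squares: 1², 2², 3², …, so 1, 4, 9, 16, 25 → 36 → 49.
Putting the parts together: 45 crates, 37 pallets, 36 bins and then 49 crates, 60 pallets, 49 bins.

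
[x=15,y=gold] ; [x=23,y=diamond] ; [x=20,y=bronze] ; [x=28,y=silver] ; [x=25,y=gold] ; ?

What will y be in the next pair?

diamond

X: alternating steps +8, −3, +8, −3, …; 15, 23, 20, 28, 25 → 33.
For the y, repeats gold → diamond → bronze → silver: gold, diamond, bronze, silver, gold → diamond.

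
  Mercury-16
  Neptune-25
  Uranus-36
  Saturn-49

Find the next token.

Jupiter-64

Planet: runs backward through the planets Mercury→Neptune, so Mercury, Neptune, Uranus, Saturn → Jupiter.
For the second component, perfect squares: 4², 5², 6², …: 16, 25, 36, 49 → 64.
So the next token is Jupiter-64.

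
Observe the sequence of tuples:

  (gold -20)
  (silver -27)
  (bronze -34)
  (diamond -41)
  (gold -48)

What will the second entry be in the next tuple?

Second entry goes -20, -27, -34, -41, -48 → -55 (−7 each step).

-55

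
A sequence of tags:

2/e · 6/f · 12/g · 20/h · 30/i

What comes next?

42/j

First component: 2, 6, 12, 20, 30 → 42 (differences are 4, 6, 8, … (increasing by 2 each time)).
Letter: e, f, g, h, i → j (letters move forward 1 place in the alphabet).
Putting it together: 42/j.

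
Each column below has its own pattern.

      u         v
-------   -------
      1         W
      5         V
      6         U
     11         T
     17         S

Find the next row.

For the column u, each term is the sum of the two before it: 1, 5, 6, 11, 17 → 28.
Column v: W, V, U, T, S → R (letters move back 1 place in the alphabet).
So the next row is 28  R.

28  R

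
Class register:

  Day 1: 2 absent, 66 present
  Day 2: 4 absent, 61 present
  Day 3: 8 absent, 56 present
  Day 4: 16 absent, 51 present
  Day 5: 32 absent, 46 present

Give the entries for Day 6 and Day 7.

64 absent, 41 present; 128 absent, 36 present

For the absent, ×2 each step: 2, 4, 8, 16, 32 → 64 → 128.
Present: −5 each step, so 66, 61, 56, 51, 46 → 41 → 36.
Putting the parts together: 64 absent, 41 present and then 128 absent, 36 present.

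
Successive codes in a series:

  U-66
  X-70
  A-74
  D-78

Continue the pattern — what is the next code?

G-82

Letter goes U, X, A, D → G (letters move forward 3 places in the alphabet, wrapping Z→A).
Second component goes 66, 70, 74, 78 → 82 (+4 each step).
So the next code is G-82.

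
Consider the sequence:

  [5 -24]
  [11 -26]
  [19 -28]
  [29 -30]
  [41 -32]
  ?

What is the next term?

[55 -34]

First component — differences are 6, 8, 10, … (increasing by 2 each time): 5, 11, 19, 29, 41 → 55.
Second component: −2 each step; -24, -26, -28, -30, -32 → -34.
Combining the parts gives [55 -34].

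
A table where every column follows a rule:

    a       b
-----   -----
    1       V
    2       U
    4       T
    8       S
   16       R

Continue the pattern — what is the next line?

Column a: ×2 each step; 1, 2, 4, 8, 16 → 32.
Column b — letters move back 1 place in the alphabet: V, U, T, S, R → Q.
Putting it together: 32  Q.

32  Q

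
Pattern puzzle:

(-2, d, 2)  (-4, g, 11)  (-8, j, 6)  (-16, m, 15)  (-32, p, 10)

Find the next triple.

First coordinate: ×2 each step, so -2, -4, -8, -16, -32 → -64.
Letter goes d, g, j, m, p → s (letters move forward 3 places in the alphabet).
Third coordinate — alternating steps +9, −5, +9, −5, …: 2, 11, 6, 15, 10 → 19.
So the next triple is (-64, s, 19).

(-64, s, 19)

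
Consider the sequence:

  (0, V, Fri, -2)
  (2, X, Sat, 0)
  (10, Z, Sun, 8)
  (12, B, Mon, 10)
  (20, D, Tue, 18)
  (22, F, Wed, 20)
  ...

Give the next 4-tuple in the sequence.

First coordinate: alternating steps +2, +8, +2, +8, …, so 0, 2, 10, 12, 20, 22 → 30.
Letter: letters move forward 2 places in the alphabet, wrapping Z→A; V, X, Z, B, D, F → H.
For the day, runs through the weekdays Mon→Sun: Fri, Sat, Sun, Mon, Tue, Wed → Thu.
Fourth coordinate — always 2 less than the first coordinate: -2, 0, 8, 10, 18, 20 → 28.
So the next 4-tuple is (30, H, Thu, 28).

(30, H, Thu, 28)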